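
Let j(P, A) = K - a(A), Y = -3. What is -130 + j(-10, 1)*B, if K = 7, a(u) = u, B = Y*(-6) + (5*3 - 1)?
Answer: 62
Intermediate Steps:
B = 32 (B = -3*(-6) + (5*3 - 1) = 18 + (15 - 1) = 18 + 14 = 32)
j(P, A) = 7 - A
-130 + j(-10, 1)*B = -130 + (7 - 1*1)*32 = -130 + (7 - 1)*32 = -130 + 6*32 = -130 + 192 = 62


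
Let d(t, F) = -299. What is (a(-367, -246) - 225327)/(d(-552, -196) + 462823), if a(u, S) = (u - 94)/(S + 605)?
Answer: -40446427/83023058 ≈ -0.48717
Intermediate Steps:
a(u, S) = (-94 + u)/(605 + S)
(a(-367, -246) - 225327)/(d(-552, -196) + 462823) = ((-94 - 367)/(605 - 246) - 225327)/(-299 + 462823) = (-461/359 - 225327)/462524 = ((1/359)*(-461) - 225327)*(1/462524) = (-461/359 - 225327)*(1/462524) = -80892854/359*1/462524 = -40446427/83023058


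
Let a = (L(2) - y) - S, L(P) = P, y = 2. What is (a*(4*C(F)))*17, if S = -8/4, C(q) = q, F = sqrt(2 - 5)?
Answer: 136*I*sqrt(3) ≈ 235.56*I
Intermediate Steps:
F = I*sqrt(3) (F = sqrt(-3) = I*sqrt(3) ≈ 1.732*I)
S = -2 (S = -8*1/4 = -2)
a = 2 (a = (2 - 1*2) - 1*(-2) = (2 - 2) + 2 = 0 + 2 = 2)
(a*(4*C(F)))*17 = (2*(4*(I*sqrt(3))))*17 = (2*(4*I*sqrt(3)))*17 = (8*I*sqrt(3))*17 = 136*I*sqrt(3)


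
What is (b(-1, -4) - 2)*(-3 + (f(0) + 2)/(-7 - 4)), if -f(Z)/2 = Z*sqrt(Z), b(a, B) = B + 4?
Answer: 70/11 ≈ 6.3636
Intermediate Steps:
b(a, B) = 4 + B
f(Z) = -2*Z**(3/2) (f(Z) = -2*Z*sqrt(Z) = -2*Z**(3/2))
(b(-1, -4) - 2)*(-3 + (f(0) + 2)/(-7 - 4)) = ((4 - 4) - 2)*(-3 + (-2*0**(3/2) + 2)/(-7 - 4)) = (0 - 2)*(-3 + (-2*0 + 2)/(-11)) = -2*(-3 + (0 + 2)*(-1/11)) = -2*(-3 + 2*(-1/11)) = -2*(-3 - 2/11) = -2*(-35/11) = 70/11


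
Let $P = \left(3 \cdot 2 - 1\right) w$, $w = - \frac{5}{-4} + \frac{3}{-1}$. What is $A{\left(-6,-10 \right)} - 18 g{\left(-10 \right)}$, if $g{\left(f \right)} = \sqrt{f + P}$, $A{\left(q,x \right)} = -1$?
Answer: $-1 - 45 i \sqrt{3} \approx -1.0 - 77.942 i$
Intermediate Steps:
$w = - \frac{7}{4}$ ($w = \left(-5\right) \left(- \frac{1}{4}\right) + 3 \left(-1\right) = \frac{5}{4} - 3 = - \frac{7}{4} \approx -1.75$)
$P = - \frac{35}{4}$ ($P = \left(3 \cdot 2 - 1\right) \left(- \frac{7}{4}\right) = \left(6 - 1\right) \left(- \frac{7}{4}\right) = 5 \left(- \frac{7}{4}\right) = - \frac{35}{4} \approx -8.75$)
$g{\left(f \right)} = \sqrt{- \frac{35}{4} + f}$ ($g{\left(f \right)} = \sqrt{f - \frac{35}{4}} = \sqrt{- \frac{35}{4} + f}$)
$A{\left(-6,-10 \right)} - 18 g{\left(-10 \right)} = -1 - 18 \frac{\sqrt{-35 + 4 \left(-10\right)}}{2} = -1 - 18 \frac{\sqrt{-35 - 40}}{2} = -1 - 18 \frac{\sqrt{-75}}{2} = -1 - 18 \frac{5 i \sqrt{3}}{2} = -1 - 45 i \sqrt{3}$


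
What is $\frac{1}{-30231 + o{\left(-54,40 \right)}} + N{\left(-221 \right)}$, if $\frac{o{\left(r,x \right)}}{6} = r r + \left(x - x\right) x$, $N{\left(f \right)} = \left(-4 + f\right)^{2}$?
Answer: $\frac{644709374}{12735} \approx 50625.0$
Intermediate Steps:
$o{\left(r,x \right)} = 6 r^{2}$ ($o{\left(r,x \right)} = 6 \left(r r + \left(x - x\right) x\right) = 6 \left(r^{2} + 0 x\right) = 6 \left(r^{2} + 0\right) = 6 r^{2}$)
$\frac{1}{-30231 + o{\left(-54,40 \right)}} + N{\left(-221 \right)} = \frac{1}{-30231 + 6 \left(-54\right)^{2}} + \left(-4 - 221\right)^{2} = \frac{1}{-30231 + 6 \cdot 2916} + \left(-225\right)^{2} = \frac{1}{-30231 + 17496} + 50625 = \frac{1}{-12735} + 50625 = - \frac{1}{12735} + 50625 = \frac{644709374}{12735}$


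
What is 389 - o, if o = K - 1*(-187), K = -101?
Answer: 303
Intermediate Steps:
o = 86 (o = -101 - 1*(-187) = -101 + 187 = 86)
389 - o = 389 - 1*86 = 389 - 86 = 303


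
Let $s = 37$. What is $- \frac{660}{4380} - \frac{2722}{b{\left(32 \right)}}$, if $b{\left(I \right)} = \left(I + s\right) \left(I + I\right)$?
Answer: $- \frac{123641}{161184} \approx -0.76708$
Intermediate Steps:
$b{\left(I \right)} = 2 I \left(37 + I\right)$ ($b{\left(I \right)} = \left(I + 37\right) \left(I + I\right) = \left(37 + I\right) 2 I = 2 I \left(37 + I\right)$)
$- \frac{660}{4380} - \frac{2722}{b{\left(32 \right)}} = - \frac{660}{4380} - \frac{2722}{2 \cdot 32 \left(37 + 32\right)} = \left(-660\right) \frac{1}{4380} - \frac{2722}{2 \cdot 32 \cdot 69} = - \frac{11}{73} - \frac{2722}{4416} = - \frac{11}{73} - \frac{1361}{2208} = - \frac{123641}{161184}$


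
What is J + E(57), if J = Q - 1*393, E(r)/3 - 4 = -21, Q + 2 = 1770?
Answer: 1324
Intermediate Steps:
Q = 1768 (Q = -2 + 1770 = 1768)
E(r) = -51 (E(r) = 12 + 3*(-21) = 12 - 63 = -51)
J = 1375 (J = 1768 - 1*393 = 1768 - 393 = 1375)
J + E(57) = 1375 - 51 = 1324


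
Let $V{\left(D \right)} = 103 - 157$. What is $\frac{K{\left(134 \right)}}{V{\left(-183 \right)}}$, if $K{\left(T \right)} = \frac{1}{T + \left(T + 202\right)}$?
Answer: $- \frac{1}{25380} \approx -3.9401 \cdot 10^{-5}$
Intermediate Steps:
$K{\left(T \right)} = \frac{1}{202 + 2 T}$ ($K{\left(T \right)} = \frac{1}{T + \left(202 + T\right)} = \frac{1}{202 + 2 T}$)
$V{\left(D \right)} = -54$
$\frac{K{\left(134 \right)}}{V{\left(-183 \right)}} = \frac{\frac{1}{2} \frac{1}{101 + 134}}{-54} = \frac{1}{2 \cdot 235} \left(- \frac{1}{54}\right) = \frac{1}{2} \cdot \frac{1}{235} \left(- \frac{1}{54}\right) = \frac{1}{470} \left(- \frac{1}{54}\right) = - \frac{1}{25380}$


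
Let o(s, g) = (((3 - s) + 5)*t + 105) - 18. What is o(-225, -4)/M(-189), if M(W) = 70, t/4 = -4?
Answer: -3641/70 ≈ -52.014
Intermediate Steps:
t = -16 (t = 4*(-4) = -16)
o(s, g) = -41 + 16*s (o(s, g) = (((3 - s) + 5)*(-16) + 105) - 18 = ((8 - s)*(-16) + 105) - 18 = ((-128 + 16*s) + 105) - 18 = (-23 + 16*s) - 18 = -41 + 16*s)
o(-225, -4)/M(-189) = (-41 + 16*(-225))/70 = (-41 - 3600)*(1/70) = -3641*1/70 = -3641/70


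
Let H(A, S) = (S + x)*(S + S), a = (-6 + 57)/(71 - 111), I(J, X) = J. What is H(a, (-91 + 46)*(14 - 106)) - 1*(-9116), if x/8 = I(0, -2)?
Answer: 34288316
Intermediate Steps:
x = 0 (x = 8*0 = 0)
a = -51/40 (a = 51/(-40) = 51*(-1/40) = -51/40 ≈ -1.2750)
H(A, S) = 2*S**2 (H(A, S) = (S + 0)*(S + S) = S*(2*S) = 2*S**2)
H(a, (-91 + 46)*(14 - 106)) - 1*(-9116) = 2*((-91 + 46)*(14 - 106))**2 - 1*(-9116) = 2*(-45*(-92))**2 + 9116 = 2*4140**2 + 9116 = 2*17139600 + 9116 = 34279200 + 9116 = 34288316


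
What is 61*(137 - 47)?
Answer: 5490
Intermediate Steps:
61*(137 - 47) = 61*90 = 5490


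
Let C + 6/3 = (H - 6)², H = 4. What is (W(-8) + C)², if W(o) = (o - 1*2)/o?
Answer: 169/16 ≈ 10.563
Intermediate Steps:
W(o) = (-2 + o)/o (W(o) = (o - 2)/o = (-2 + o)/o)
C = 2 (C = -2 + (4 - 6)² = -2 + (-2)² = -2 + 4 = 2)
(W(-8) + C)² = ((-2 - 8)/(-8) + 2)² = (-⅛*(-10) + 2)² = (5/4 + 2)² = (13/4)² = 169/16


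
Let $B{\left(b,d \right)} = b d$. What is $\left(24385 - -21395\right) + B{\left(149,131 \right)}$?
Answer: $65299$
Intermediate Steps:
$\left(24385 - -21395\right) + B{\left(149,131 \right)} = \left(24385 - -21395\right) + 149 \cdot 131 = \left(24385 + 21395\right) + 19519 = 45780 + 19519 = 65299$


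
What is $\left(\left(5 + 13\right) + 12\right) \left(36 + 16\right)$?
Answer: $1560$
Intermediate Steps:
$\left(\left(5 + 13\right) + 12\right) \left(36 + 16\right) = \left(18 + 12\right) 52 = 30 \cdot 52 = 1560$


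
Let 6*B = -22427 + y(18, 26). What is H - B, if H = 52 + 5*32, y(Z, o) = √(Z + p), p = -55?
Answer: 23699/6 - I*√37/6 ≈ 3949.8 - 1.0138*I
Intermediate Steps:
y(Z, o) = √(-55 + Z) (y(Z, o) = √(Z - 55) = √(-55 + Z))
H = 212 (H = 52 + 160 = 212)
B = -22427/6 + I*√37/6 (B = (-22427 + √(-55 + 18))/6 = (-22427 + √(-37))/6 = (-22427 + I*√37)/6 = -22427/6 + I*√37/6 ≈ -3737.8 + 1.0138*I)
H - B = 212 - (-22427/6 + I*√37/6) = 212 + (22427/6 - I*√37/6) = 23699/6 - I*√37/6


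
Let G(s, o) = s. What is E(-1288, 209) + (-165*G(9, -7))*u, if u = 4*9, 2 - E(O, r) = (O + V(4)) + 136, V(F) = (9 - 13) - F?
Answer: -52298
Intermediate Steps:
V(F) = -4 - F
E(O, r) = -126 - O (E(O, r) = 2 - ((O + (-4 - 1*4)) + 136) = 2 - ((O + (-4 - 4)) + 136) = 2 - ((O - 8) + 136) = 2 - ((-8 + O) + 136) = 2 - (128 + O) = 2 + (-128 - O) = -126 - O)
u = 36
E(-1288, 209) + (-165*G(9, -7))*u = (-126 - 1*(-1288)) - 165*9*36 = (-126 + 1288) - 1485*36 = 1162 - 53460 = -52298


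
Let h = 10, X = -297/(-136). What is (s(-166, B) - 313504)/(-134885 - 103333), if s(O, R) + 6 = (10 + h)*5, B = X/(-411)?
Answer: 52235/39703 ≈ 1.3156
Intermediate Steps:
X = 297/136 (X = -297*(-1/136) = 297/136 ≈ 2.1838)
B = -99/18632 (B = (297/136)/(-411) = (297/136)*(-1/411) = -99/18632 ≈ -0.0053134)
s(O, R) = 94 (s(O, R) = -6 + (10 + 10)*5 = -6 + 20*5 = -6 + 100 = 94)
(s(-166, B) - 313504)/(-134885 - 103333) = (94 - 313504)/(-134885 - 103333) = -313410/(-238218) = -313410*(-1/238218) = 52235/39703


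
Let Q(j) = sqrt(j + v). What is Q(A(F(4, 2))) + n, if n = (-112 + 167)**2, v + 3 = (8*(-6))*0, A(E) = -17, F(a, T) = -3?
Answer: 3025 + 2*I*sqrt(5) ≈ 3025.0 + 4.4721*I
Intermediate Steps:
v = -3 (v = -3 + (8*(-6))*0 = -3 - 48*0 = -3 + 0 = -3)
Q(j) = sqrt(-3 + j) (Q(j) = sqrt(j - 3) = sqrt(-3 + j))
n = 3025 (n = 55**2 = 3025)
Q(A(F(4, 2))) + n = sqrt(-3 - 17) + 3025 = sqrt(-20) + 3025 = 2*I*sqrt(5) + 3025 = 3025 + 2*I*sqrt(5)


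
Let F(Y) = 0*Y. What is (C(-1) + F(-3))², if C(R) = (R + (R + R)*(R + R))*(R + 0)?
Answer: 9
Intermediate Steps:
F(Y) = 0
C(R) = R*(R + 4*R²) (C(R) = (R + (2*R)*(2*R))*R = (R + 4*R²)*R = R*(R + 4*R²))
(C(-1) + F(-3))² = ((-1)²*(1 + 4*(-1)) + 0)² = (1*(1 - 4) + 0)² = (1*(-3) + 0)² = (-3 + 0)² = (-3)² = 9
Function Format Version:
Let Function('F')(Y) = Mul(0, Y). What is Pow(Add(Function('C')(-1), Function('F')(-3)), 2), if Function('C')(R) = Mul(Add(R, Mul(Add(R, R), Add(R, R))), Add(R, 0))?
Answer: 9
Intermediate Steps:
Function('F')(Y) = 0
Function('C')(R) = Mul(R, Add(R, Mul(4, Pow(R, 2)))) (Function('C')(R) = Mul(Add(R, Mul(Mul(2, R), Mul(2, R))), R) = Mul(Add(R, Mul(4, Pow(R, 2))), R) = Mul(R, Add(R, Mul(4, Pow(R, 2)))))
Pow(Add(Function('C')(-1), Function('F')(-3)), 2) = Pow(Add(Mul(Pow(-1, 2), Add(1, Mul(4, -1))), 0), 2) = Pow(Add(Mul(1, Add(1, -4)), 0), 2) = Pow(Add(Mul(1, -3), 0), 2) = Pow(Add(-3, 0), 2) = Pow(-3, 2) = 9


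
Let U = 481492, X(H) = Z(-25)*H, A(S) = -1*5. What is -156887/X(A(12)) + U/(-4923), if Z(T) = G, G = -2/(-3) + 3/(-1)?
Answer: -2333916323/172305 ≈ -13545.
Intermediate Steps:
G = -7/3 (G = -2*(-1/3) + 3*(-1) = 2/3 - 3 = -7/3 ≈ -2.3333)
Z(T) = -7/3
A(S) = -5
X(H) = -7*H/3
-156887/X(A(12)) + U/(-4923) = -156887/((-7/3*(-5))) + 481492/(-4923) = -156887/35/3 + 481492*(-1/4923) = -156887*3/35 - 481492/4923 = -470661/35 - 481492/4923 = -2333916323/172305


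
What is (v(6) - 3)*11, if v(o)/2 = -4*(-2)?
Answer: 143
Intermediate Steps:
v(o) = 16 (v(o) = 2*(-4*(-2)) = 2*8 = 16)
(v(6) - 3)*11 = (16 - 3)*11 = 13*11 = 143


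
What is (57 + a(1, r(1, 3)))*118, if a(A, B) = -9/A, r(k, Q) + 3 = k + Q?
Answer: 5664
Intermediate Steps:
r(k, Q) = -3 + Q + k (r(k, Q) = -3 + (k + Q) = -3 + (Q + k) = -3 + Q + k)
(57 + a(1, r(1, 3)))*118 = (57 - 9/1)*118 = (57 - 9*1)*118 = (57 - 9)*118 = 48*118 = 5664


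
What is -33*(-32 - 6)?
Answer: 1254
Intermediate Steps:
-33*(-32 - 6) = -33*(-38) = 1254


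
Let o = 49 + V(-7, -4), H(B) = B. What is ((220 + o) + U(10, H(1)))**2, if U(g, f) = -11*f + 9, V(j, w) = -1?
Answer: 70756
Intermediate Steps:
U(g, f) = 9 - 11*f
o = 48 (o = 49 - 1 = 48)
((220 + o) + U(10, H(1)))**2 = ((220 + 48) + (9 - 11*1))**2 = (268 + (9 - 11))**2 = (268 - 2)**2 = 266**2 = 70756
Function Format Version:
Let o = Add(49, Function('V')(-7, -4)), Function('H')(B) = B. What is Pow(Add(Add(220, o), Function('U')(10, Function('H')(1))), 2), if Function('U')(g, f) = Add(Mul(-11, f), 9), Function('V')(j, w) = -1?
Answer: 70756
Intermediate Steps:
Function('U')(g, f) = Add(9, Mul(-11, f))
o = 48 (o = Add(49, -1) = 48)
Pow(Add(Add(220, o), Function('U')(10, Function('H')(1))), 2) = Pow(Add(Add(220, 48), Add(9, Mul(-11, 1))), 2) = Pow(Add(268, Add(9, -11)), 2) = Pow(Add(268, -2), 2) = Pow(266, 2) = 70756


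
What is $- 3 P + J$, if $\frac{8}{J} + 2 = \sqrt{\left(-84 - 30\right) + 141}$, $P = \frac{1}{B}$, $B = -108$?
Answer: $\frac{599}{828} + \frac{24 \sqrt{3}}{23} \approx 2.5308$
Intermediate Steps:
$P = - \frac{1}{108}$ ($P = \frac{1}{-108} = - \frac{1}{108} \approx -0.0092593$)
$J = \frac{8}{-2 + 3 \sqrt{3}}$ ($J = \frac{8}{-2 + \sqrt{\left(-84 - 30\right) + 141}} = \frac{8}{-2 + \sqrt{-114 + 141}} = \frac{8}{-2 + \sqrt{27}} = \frac{8}{-2 + 3 \sqrt{3}} \approx 2.503$)
$- 3 P + J = \left(-3\right) \left(- \frac{1}{108}\right) + \left(\frac{16}{23} + \frac{24 \sqrt{3}}{23}\right) = \frac{1}{36} + \left(\frac{16}{23} + \frac{24 \sqrt{3}}{23}\right) = \frac{599}{828} + \frac{24 \sqrt{3}}{23}$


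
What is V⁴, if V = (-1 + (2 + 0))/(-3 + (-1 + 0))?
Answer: 1/256 ≈ 0.0039063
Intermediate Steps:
V = -¼ (V = (-1 + 2)/(-3 - 1) = 1/(-4) = 1*(-¼) = -¼ ≈ -0.25000)
V⁴ = (-¼)⁴ = 1/256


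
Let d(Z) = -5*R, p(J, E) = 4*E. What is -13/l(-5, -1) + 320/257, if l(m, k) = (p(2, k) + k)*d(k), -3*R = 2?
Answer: 26023/12850 ≈ 2.0251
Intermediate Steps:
R = -⅔ (R = -⅓*2 = -⅔ ≈ -0.66667)
d(Z) = 10/3 (d(Z) = -5*(-⅔) = 10/3)
l(m, k) = 50*k/3 (l(m, k) = (4*k + k)*(10/3) = (5*k)*(10/3) = 50*k/3)
-13/l(-5, -1) + 320/257 = -13/((50/3)*(-1)) + 320/257 = -13/(-50/3) + 320*(1/257) = -13*(-3/50) + 320/257 = 39/50 + 320/257 = 26023/12850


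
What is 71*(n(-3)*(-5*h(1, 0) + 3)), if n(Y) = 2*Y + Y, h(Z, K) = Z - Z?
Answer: -1917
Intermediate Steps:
h(Z, K) = 0
n(Y) = 3*Y
71*(n(-3)*(-5*h(1, 0) + 3)) = 71*((3*(-3))*(-5*0 + 3)) = 71*(-9*(0 + 3)) = 71*(-9*3) = 71*(-27) = -1917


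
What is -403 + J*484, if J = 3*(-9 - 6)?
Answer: -22183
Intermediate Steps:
J = -45 (J = 3*(-15) = -45)
-403 + J*484 = -403 - 45*484 = -403 - 21780 = -22183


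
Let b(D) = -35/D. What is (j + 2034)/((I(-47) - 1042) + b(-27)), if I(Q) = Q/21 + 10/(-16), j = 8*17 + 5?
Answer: -3288600/1577873 ≈ -2.0842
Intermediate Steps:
j = 141 (j = 136 + 5 = 141)
I(Q) = -5/8 + Q/21 (I(Q) = Q*(1/21) + 10*(-1/16) = Q/21 - 5/8 = -5/8 + Q/21)
(j + 2034)/((I(-47) - 1042) + b(-27)) = (141 + 2034)/(((-5/8 + (1/21)*(-47)) - 1042) - 35/(-27)) = 2175/(((-5/8 - 47/21) - 1042) - 35*(-1/27)) = 2175/((-481/168 - 1042) + 35/27) = 2175/(-175537/168 + 35/27) = 2175/(-1577873/1512) = 2175*(-1512/1577873) = -3288600/1577873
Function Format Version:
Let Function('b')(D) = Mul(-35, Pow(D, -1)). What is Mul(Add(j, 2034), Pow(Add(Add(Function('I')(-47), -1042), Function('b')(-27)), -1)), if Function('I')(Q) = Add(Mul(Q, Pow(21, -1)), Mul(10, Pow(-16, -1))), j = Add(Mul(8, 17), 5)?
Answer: Rational(-3288600, 1577873) ≈ -2.0842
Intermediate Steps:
j = 141 (j = Add(136, 5) = 141)
Function('I')(Q) = Add(Rational(-5, 8), Mul(Rational(1, 21), Q)) (Function('I')(Q) = Add(Mul(Q, Rational(1, 21)), Mul(10, Rational(-1, 16))) = Add(Mul(Rational(1, 21), Q), Rational(-5, 8)) = Add(Rational(-5, 8), Mul(Rational(1, 21), Q)))
Mul(Add(j, 2034), Pow(Add(Add(Function('I')(-47), -1042), Function('b')(-27)), -1)) = Mul(Add(141, 2034), Pow(Add(Add(Add(Rational(-5, 8), Mul(Rational(1, 21), -47)), -1042), Mul(-35, Pow(-27, -1))), -1)) = Mul(2175, Pow(Add(Add(Add(Rational(-5, 8), Rational(-47, 21)), -1042), Mul(-35, Rational(-1, 27))), -1)) = Mul(2175, Pow(Add(Add(Rational(-481, 168), -1042), Rational(35, 27)), -1)) = Mul(2175, Pow(Add(Rational(-175537, 168), Rational(35, 27)), -1)) = Mul(2175, Pow(Rational(-1577873, 1512), -1)) = Mul(2175, Rational(-1512, 1577873)) = Rational(-3288600, 1577873)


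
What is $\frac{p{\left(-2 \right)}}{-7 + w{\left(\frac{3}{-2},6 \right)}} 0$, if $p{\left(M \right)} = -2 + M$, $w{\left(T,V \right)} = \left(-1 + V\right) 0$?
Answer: $0$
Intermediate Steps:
$w{\left(T,V \right)} = 0$
$\frac{p{\left(-2 \right)}}{-7 + w{\left(\frac{3}{-2},6 \right)}} 0 = \frac{-2 - 2}{-7 + 0} \cdot 0 = - \frac{4}{-7} \cdot 0 = \left(-4\right) \left(- \frac{1}{7}\right) 0 = \frac{4}{7} \cdot 0 = 0$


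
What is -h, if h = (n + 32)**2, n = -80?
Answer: -2304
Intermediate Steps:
h = 2304 (h = (-80 + 32)**2 = (-48)**2 = 2304)
-h = -1*2304 = -2304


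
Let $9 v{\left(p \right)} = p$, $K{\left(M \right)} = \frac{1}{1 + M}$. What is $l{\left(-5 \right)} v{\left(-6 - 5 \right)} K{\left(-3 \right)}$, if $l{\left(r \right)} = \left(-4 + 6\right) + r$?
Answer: $- \frac{11}{6} \approx -1.8333$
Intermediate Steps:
$l{\left(r \right)} = 2 + r$
$v{\left(p \right)} = \frac{p}{9}$
$l{\left(-5 \right)} v{\left(-6 - 5 \right)} K{\left(-3 \right)} = \left(2 - 5\right) \frac{\frac{1}{9} \left(-6 - 5\right)}{1 - 3} = - 3 \frac{\frac{1}{9} \left(-6 - 5\right)}{-2} = - 3 \cdot \frac{1}{9} \left(-11\right) \left(- \frac{1}{2}\right) = - 3 \left(\left(- \frac{11}{9}\right) \left(- \frac{1}{2}\right)\right) = \left(-3\right) \frac{11}{18} = - \frac{11}{6}$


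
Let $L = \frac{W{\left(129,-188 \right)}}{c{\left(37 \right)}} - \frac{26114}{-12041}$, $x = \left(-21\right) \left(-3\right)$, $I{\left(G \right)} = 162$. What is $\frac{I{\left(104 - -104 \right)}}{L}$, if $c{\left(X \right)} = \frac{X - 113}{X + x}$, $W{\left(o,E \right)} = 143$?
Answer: $- \frac{37062198}{42550409} \approx -0.87102$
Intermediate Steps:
$x = 63$
$c{\left(X \right)} = \frac{-113 + X}{63 + X}$ ($c{\left(X \right)} = \frac{X - 113}{X + 63} = \frac{-113 + X}{63 + X}$)
$L = - \frac{42550409}{228779}$ ($L = \frac{143}{\frac{1}{63 + 37} \left(-113 + 37\right)} - \frac{26114}{-12041} = \frac{143}{\frac{1}{100} \left(-76\right)} - - \frac{26114}{12041} = \frac{143}{\frac{1}{100} \left(-76\right)} + \frac{26114}{12041} = \frac{143}{- \frac{19}{25}} + \frac{26114}{12041} = 143 \left(- \frac{25}{19}\right) + \frac{26114}{12041} = - \frac{3575}{19} + \frac{26114}{12041} = - \frac{42550409}{228779} \approx -185.99$)
$\frac{I{\left(104 - -104 \right)}}{L} = \frac{162}{- \frac{42550409}{228779}} = 162 \left(- \frac{228779}{42550409}\right) = - \frac{37062198}{42550409}$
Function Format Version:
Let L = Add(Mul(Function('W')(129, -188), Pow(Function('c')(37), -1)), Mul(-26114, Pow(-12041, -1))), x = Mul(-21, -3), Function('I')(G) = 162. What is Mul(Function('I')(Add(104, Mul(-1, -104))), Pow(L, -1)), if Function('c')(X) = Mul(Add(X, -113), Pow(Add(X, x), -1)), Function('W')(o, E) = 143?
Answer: Rational(-37062198, 42550409) ≈ -0.87102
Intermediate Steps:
x = 63
Function('c')(X) = Mul(Pow(Add(63, X), -1), Add(-113, X)) (Function('c')(X) = Mul(Add(X, -113), Pow(Add(X, 63), -1)) = Mul(Add(-113, X), Pow(Add(63, X), -1)) = Mul(Pow(Add(63, X), -1), Add(-113, X)))
L = Rational(-42550409, 228779) (L = Add(Mul(143, Pow(Mul(Pow(Add(63, 37), -1), Add(-113, 37)), -1)), Mul(-26114, Pow(-12041, -1))) = Add(Mul(143, Pow(Mul(Pow(100, -1), -76), -1)), Mul(-26114, Rational(-1, 12041))) = Add(Mul(143, Pow(Mul(Rational(1, 100), -76), -1)), Rational(26114, 12041)) = Add(Mul(143, Pow(Rational(-19, 25), -1)), Rational(26114, 12041)) = Add(Mul(143, Rational(-25, 19)), Rational(26114, 12041)) = Add(Rational(-3575, 19), Rational(26114, 12041)) = Rational(-42550409, 228779) ≈ -185.99)
Mul(Function('I')(Add(104, Mul(-1, -104))), Pow(L, -1)) = Mul(162, Pow(Rational(-42550409, 228779), -1)) = Mul(162, Rational(-228779, 42550409)) = Rational(-37062198, 42550409)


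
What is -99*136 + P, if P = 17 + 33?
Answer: -13414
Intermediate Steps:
P = 50
-99*136 + P = -99*136 + 50 = -13464 + 50 = -13414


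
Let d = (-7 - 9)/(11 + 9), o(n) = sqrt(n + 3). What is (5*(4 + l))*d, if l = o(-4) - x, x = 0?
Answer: -16 - 4*I ≈ -16.0 - 4.0*I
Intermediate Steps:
o(n) = sqrt(3 + n)
l = I (l = sqrt(3 - 4) - 1*0 = sqrt(-1) + 0 = I + 0 = I ≈ 1.0*I)
d = -4/5 (d = -16/20 = -16*1/20 = -4/5 ≈ -0.80000)
(5*(4 + l))*d = (5*(4 + I))*(-4/5) = (20 + 5*I)*(-4/5) = -16 - 4*I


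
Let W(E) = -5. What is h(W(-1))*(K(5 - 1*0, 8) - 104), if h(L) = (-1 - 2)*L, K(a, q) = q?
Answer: -1440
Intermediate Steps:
h(L) = -3*L
h(W(-1))*(K(5 - 1*0, 8) - 104) = (-3*(-5))*(8 - 104) = 15*(-96) = -1440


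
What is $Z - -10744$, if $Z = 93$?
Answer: $10837$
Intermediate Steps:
$Z - -10744 = 93 - -10744 = 93 + 10744 = 10837$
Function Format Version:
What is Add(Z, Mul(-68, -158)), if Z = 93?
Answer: 10837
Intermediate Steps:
Add(Z, Mul(-68, -158)) = Add(93, Mul(-68, -158)) = Add(93, 10744) = 10837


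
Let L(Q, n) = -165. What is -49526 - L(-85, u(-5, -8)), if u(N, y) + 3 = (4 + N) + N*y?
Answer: -49361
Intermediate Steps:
u(N, y) = 1 + N + N*y (u(N, y) = -3 + ((4 + N) + N*y) = -3 + (4 + N + N*y) = 1 + N + N*y)
-49526 - L(-85, u(-5, -8)) = -49526 - 1*(-165) = -49526 + 165 = -49361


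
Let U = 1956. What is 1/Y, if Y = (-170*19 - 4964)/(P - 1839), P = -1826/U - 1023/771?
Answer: 462793433/2059529124 ≈ 0.22471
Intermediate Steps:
P = -568139/251346 (P = -1826/1956 - 1023/771 = -1826*1/1956 - 1023*1/771 = -913/978 - 341/257 = -568139/251346 ≈ -2.2604)
Y = 2059529124/462793433 (Y = (-170*19 - 4964)/(-568139/251346 - 1839) = (-3230 - 4964)/(-462793433/251346) = -8194*(-251346/462793433) = 2059529124/462793433 ≈ 4.4502)
1/Y = 1/(2059529124/462793433) = 462793433/2059529124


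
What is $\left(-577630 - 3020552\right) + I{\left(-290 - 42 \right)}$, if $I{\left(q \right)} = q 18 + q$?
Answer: $-3604490$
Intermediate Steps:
$I{\left(q \right)} = 19 q$ ($I{\left(q \right)} = 18 q + q = 19 q$)
$\left(-577630 - 3020552\right) + I{\left(-290 - 42 \right)} = \left(-577630 - 3020552\right) + 19 \left(-290 - 42\right) = -3598182 + 19 \left(-290 - 42\right) = -3598182 + 19 \left(-332\right) = -3598182 - 6308 = -3604490$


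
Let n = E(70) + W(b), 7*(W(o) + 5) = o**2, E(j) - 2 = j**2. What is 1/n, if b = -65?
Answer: 7/38504 ≈ 0.00018180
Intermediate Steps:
E(j) = 2 + j**2
W(o) = -5 + o**2/7
n = 38504/7 (n = (2 + 70**2) + (-5 + (1/7)*(-65)**2) = (2 + 4900) + (-5 + (1/7)*4225) = 4902 + (-5 + 4225/7) = 4902 + 4190/7 = 38504/7 ≈ 5500.6)
1/n = 1/(38504/7) = 7/38504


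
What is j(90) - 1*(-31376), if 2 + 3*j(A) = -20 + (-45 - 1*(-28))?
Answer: 31363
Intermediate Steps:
j(A) = -13 (j(A) = -⅔ + (-20 + (-45 - 1*(-28)))/3 = -⅔ + (-20 + (-45 + 28))/3 = -⅔ + (-20 - 17)/3 = -⅔ + (⅓)*(-37) = -⅔ - 37/3 = -13)
j(90) - 1*(-31376) = -13 - 1*(-31376) = -13 + 31376 = 31363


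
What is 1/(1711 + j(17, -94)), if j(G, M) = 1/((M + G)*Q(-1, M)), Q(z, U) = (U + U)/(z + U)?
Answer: 14476/24768341 ≈ 0.00058446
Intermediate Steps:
Q(z, U) = 2*U/(U + z) (Q(z, U) = (2*U)/(U + z) = 2*U/(U + z))
j(G, M) = (-1 + M)/(2*M*(G + M)) (j(G, M) = 1/((M + G)*(2*M/(M - 1))) = 1/((G + M)*(2*M/(-1 + M))) = 1/(2*M*(G + M)/(-1 + M)) = (-1 + M)/(2*M*(G + M)))
1/(1711 + j(17, -94)) = 1/(1711 + (1/2)*(-1 - 94)/(-94*(17 - 94))) = 1/(1711 + (1/2)*(-1/94)*(-95)/(-77)) = 1/(1711 + (1/2)*(-1/94)*(-1/77)*(-95)) = 1/(1711 - 95/14476) = 1/(24768341/14476) = 14476/24768341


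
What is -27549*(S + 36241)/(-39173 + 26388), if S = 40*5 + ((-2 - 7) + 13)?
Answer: 200804661/2557 ≈ 78531.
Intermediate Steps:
S = 204 (S = 200 + (-9 + 13) = 200 + 4 = 204)
-27549*(S + 36241)/(-39173 + 26388) = -27549*(204 + 36241)/(-39173 + 26388) = -27549/((-12785/36445)) = -27549/((-12785*1/36445)) = -27549/(-2557/7289) = -27549*(-7289/2557) = 200804661/2557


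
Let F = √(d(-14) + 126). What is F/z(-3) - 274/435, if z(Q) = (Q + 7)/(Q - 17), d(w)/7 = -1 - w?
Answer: -274/435 - 5*√217 ≈ -74.284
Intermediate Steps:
d(w) = -7 - 7*w (d(w) = 7*(-1 - w) = -7 - 7*w)
z(Q) = (7 + Q)/(-17 + Q)
F = √217 (F = √((-7 - 7*(-14)) + 126) = √((-7 + 98) + 126) = √(91 + 126) = √217 ≈ 14.731)
F/z(-3) - 274/435 = √217/(((7 - 3)/(-17 - 3))) - 274/435 = √217/((4/(-20))) - 274*1/435 = √217/((-1/20*4)) - 274/435 = √217/(-⅕) - 274/435 = √217*(-5) - 274/435 = -5*√217 - 274/435 = -274/435 - 5*√217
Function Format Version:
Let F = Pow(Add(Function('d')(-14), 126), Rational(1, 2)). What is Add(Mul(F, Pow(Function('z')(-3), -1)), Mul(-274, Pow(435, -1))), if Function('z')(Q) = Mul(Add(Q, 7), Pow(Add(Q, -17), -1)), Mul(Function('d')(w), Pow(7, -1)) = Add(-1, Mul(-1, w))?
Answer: Add(Rational(-274, 435), Mul(-5, Pow(217, Rational(1, 2)))) ≈ -74.284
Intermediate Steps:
Function('d')(w) = Add(-7, Mul(-7, w)) (Function('d')(w) = Mul(7, Add(-1, Mul(-1, w))) = Add(-7, Mul(-7, w)))
Function('z')(Q) = Mul(Pow(Add(-17, Q), -1), Add(7, Q)) (Function('z')(Q) = Mul(Add(7, Q), Pow(Add(-17, Q), -1)) = Mul(Pow(Add(-17, Q), -1), Add(7, Q)))
F = Pow(217, Rational(1, 2)) (F = Pow(Add(Add(-7, Mul(-7, -14)), 126), Rational(1, 2)) = Pow(Add(Add(-7, 98), 126), Rational(1, 2)) = Pow(Add(91, 126), Rational(1, 2)) = Pow(217, Rational(1, 2)) ≈ 14.731)
Add(Mul(F, Pow(Function('z')(-3), -1)), Mul(-274, Pow(435, -1))) = Add(Mul(Pow(217, Rational(1, 2)), Pow(Mul(Pow(Add(-17, -3), -1), Add(7, -3)), -1)), Mul(-274, Pow(435, -1))) = Add(Mul(Pow(217, Rational(1, 2)), Pow(Mul(Pow(-20, -1), 4), -1)), Mul(-274, Rational(1, 435))) = Add(Mul(Pow(217, Rational(1, 2)), Pow(Mul(Rational(-1, 20), 4), -1)), Rational(-274, 435)) = Add(Mul(Pow(217, Rational(1, 2)), Pow(Rational(-1, 5), -1)), Rational(-274, 435)) = Add(Mul(Pow(217, Rational(1, 2)), -5), Rational(-274, 435)) = Add(Mul(-5, Pow(217, Rational(1, 2))), Rational(-274, 435)) = Add(Rational(-274, 435), Mul(-5, Pow(217, Rational(1, 2))))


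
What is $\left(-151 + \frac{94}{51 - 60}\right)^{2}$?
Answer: $\frac{2111209}{81} \approx 26064.0$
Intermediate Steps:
$\left(-151 + \frac{94}{51 - 60}\right)^{2} = \left(-151 + \frac{94}{-9}\right)^{2} = \left(-151 + 94 \left(- \frac{1}{9}\right)\right)^{2} = \left(-151 - \frac{94}{9}\right)^{2} = \left(- \frac{1453}{9}\right)^{2} = \frac{2111209}{81}$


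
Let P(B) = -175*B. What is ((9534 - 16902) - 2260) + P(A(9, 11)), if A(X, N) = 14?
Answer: -12078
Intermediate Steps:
((9534 - 16902) - 2260) + P(A(9, 11)) = ((9534 - 16902) - 2260) - 175*14 = (-7368 - 2260) - 2450 = -9628 - 2450 = -12078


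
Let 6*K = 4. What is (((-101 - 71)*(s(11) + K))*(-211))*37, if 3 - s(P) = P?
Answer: -29541688/3 ≈ -9.8472e+6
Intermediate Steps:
K = ⅔ (K = (⅙)*4 = ⅔ ≈ 0.66667)
s(P) = 3 - P
(((-101 - 71)*(s(11) + K))*(-211))*37 = (((-101 - 71)*((3 - 1*11) + ⅔))*(-211))*37 = (-172*((3 - 11) + ⅔)*(-211))*37 = (-172*(-8 + ⅔)*(-211))*37 = (-172*(-22/3)*(-211))*37 = ((3784/3)*(-211))*37 = -798424/3*37 = -29541688/3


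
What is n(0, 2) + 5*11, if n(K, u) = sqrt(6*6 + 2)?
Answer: 55 + sqrt(38) ≈ 61.164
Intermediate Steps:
n(K, u) = sqrt(38) (n(K, u) = sqrt(36 + 2) = sqrt(38))
n(0, 2) + 5*11 = sqrt(38) + 5*11 = sqrt(38) + 55 = 55 + sqrt(38)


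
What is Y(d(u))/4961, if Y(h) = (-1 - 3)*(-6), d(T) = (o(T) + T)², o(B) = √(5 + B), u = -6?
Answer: 24/4961 ≈ 0.0048377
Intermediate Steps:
d(T) = (T + √(5 + T))² (d(T) = (√(5 + T) + T)² = (T + √(5 + T))²)
Y(h) = 24 (Y(h) = -4*(-6) = 24)
Y(d(u))/4961 = 24/4961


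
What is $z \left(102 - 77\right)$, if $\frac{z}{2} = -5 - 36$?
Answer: $-2050$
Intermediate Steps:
$z = -82$ ($z = 2 \left(-5 - 36\right) = 2 \left(-41\right) = -82$)
$z \left(102 - 77\right) = - 82 \left(102 - 77\right) = \left(-82\right) 25 = -2050$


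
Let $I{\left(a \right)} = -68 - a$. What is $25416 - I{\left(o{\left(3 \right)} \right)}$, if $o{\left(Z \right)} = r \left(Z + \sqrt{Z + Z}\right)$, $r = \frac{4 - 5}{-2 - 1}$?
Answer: $25485 + \frac{\sqrt{6}}{3} \approx 25486.0$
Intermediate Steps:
$r = \frac{1}{3}$ ($r = - \frac{1}{-3} = \left(-1\right) \left(- \frac{1}{3}\right) = \frac{1}{3} \approx 0.33333$)
$o{\left(Z \right)} = \frac{Z}{3} + \frac{\sqrt{2} \sqrt{Z}}{3}$ ($o{\left(Z \right)} = \frac{Z + \sqrt{Z + Z}}{3} = \frac{Z + \sqrt{2 Z}}{3} = \frac{Z + \sqrt{2} \sqrt{Z}}{3} = \frac{Z}{3} + \frac{\sqrt{2} \sqrt{Z}}{3}$)
$25416 - I{\left(o{\left(3 \right)} \right)} = 25416 - \left(-68 - \left(\frac{1}{3} \cdot 3 + \frac{\sqrt{2} \sqrt{3}}{3}\right)\right) = 25416 - \left(-68 - \left(1 + \frac{\sqrt{6}}{3}\right)\right) = 25416 - \left(-69 - \frac{\sqrt{6}}{3}\right) = 25416 + \left(69 + \frac{\sqrt{6}}{3}\right) = 25485 + \frac{\sqrt{6}}{3}$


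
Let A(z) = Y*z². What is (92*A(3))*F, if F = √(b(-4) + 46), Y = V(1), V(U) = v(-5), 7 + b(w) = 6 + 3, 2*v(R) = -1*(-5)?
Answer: 8280*√3 ≈ 14341.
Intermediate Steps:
v(R) = 5/2 (v(R) = (-1*(-5))/2 = (½)*5 = 5/2)
b(w) = 2 (b(w) = -7 + (6 + 3) = -7 + 9 = 2)
V(U) = 5/2
Y = 5/2 ≈ 2.5000
A(z) = 5*z²/2
F = 4*√3 (F = √(2 + 46) = √48 = 4*√3 ≈ 6.9282)
(92*A(3))*F = (92*((5/2)*3²))*(4*√3) = (92*((5/2)*9))*(4*√3) = (92*(45/2))*(4*√3) = 2070*(4*√3) = 8280*√3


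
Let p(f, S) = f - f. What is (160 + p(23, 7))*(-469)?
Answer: -75040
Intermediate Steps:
p(f, S) = 0
(160 + p(23, 7))*(-469) = (160 + 0)*(-469) = 160*(-469) = -75040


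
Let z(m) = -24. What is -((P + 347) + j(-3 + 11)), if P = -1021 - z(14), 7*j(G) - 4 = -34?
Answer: 4580/7 ≈ 654.29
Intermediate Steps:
j(G) = -30/7 (j(G) = 4/7 + (1/7)*(-34) = 4/7 - 34/7 = -30/7)
P = -997 (P = -1021 - 1*(-24) = -1021 + 24 = -997)
-((P + 347) + j(-3 + 11)) = -((-997 + 347) - 30/7) = -(-650 - 30/7) = -1*(-4580/7) = 4580/7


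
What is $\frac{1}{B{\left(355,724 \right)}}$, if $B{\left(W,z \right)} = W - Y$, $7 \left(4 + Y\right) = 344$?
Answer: $\frac{7}{2169} \approx 0.0032273$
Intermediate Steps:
$Y = \frac{316}{7}$ ($Y = -4 + \frac{1}{7} \cdot 344 = -4 + \frac{344}{7} = \frac{316}{7} \approx 45.143$)
$B{\left(W,z \right)} = - \frac{316}{7} + W$ ($B{\left(W,z \right)} = W - \frac{316}{7} = - \frac{316}{7} + W$)
$\frac{1}{B{\left(355,724 \right)}} = \frac{1}{- \frac{316}{7} + 355} = \frac{1}{\frac{2169}{7}} = \frac{7}{2169}$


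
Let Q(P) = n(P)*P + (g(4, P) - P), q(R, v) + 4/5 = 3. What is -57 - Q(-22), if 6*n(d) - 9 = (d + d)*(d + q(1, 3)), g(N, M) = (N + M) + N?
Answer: 15812/5 ≈ 3162.4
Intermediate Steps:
q(R, v) = 11/5 (q(R, v) = -4/5 + 3 = 11/5)
g(N, M) = M + 2*N (g(N, M) = (M + N) + N = M + 2*N)
n(d) = 3/2 + d*(11/5 + d)/3 (n(d) = 3/2 + ((d + d)*(d + 11/5))/6 = 3/2 + ((2*d)*(11/5 + d))/6 = 3/2 + (2*d*(11/5 + d))/6 = 3/2 + d*(11/5 + d)/3)
Q(P) = 8 + P*(3/2 + P**2/3 + 11*P/15) (Q(P) = (3/2 + P**2/3 + 11*P/15)*P + ((P + 2*4) - P) = P*(3/2 + P**2/3 + 11*P/15) + ((P + 8) - P) = P*(3/2 + P**2/3 + 11*P/15) + ((8 + P) - P) = P*(3/2 + P**2/3 + 11*P/15) + 8 = 8 + P*(3/2 + P**2/3 + 11*P/15))
-57 - Q(-22) = -57 - (8 + (1/30)*(-22)*(45 + 10*(-22)**2 + 22*(-22))) = -57 - (8 + (1/30)*(-22)*(45 + 10*484 - 484)) = -57 - (8 + (1/30)*(-22)*(45 + 4840 - 484)) = -57 - (8 + (1/30)*(-22)*4401) = -57 - (8 - 16137/5) = -57 - 1*(-16097/5) = -57 + 16097/5 = 15812/5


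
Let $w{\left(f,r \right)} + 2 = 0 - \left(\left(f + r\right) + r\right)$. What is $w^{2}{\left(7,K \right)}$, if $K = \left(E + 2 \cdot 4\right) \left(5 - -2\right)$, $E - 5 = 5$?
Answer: $68121$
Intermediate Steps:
$E = 10$ ($E = 5 + 5 = 10$)
$K = 126$ ($K = \left(10 + 2 \cdot 4\right) \left(5 - -2\right) = \left(10 + 8\right) \left(5 + 2\right) = 18 \cdot 7 = 126$)
$w{\left(f,r \right)} = -2 - f - 2 r$ ($w{\left(f,r \right)} = -2 + \left(0 - \left(\left(f + r\right) + r\right)\right) = -2 + \left(0 - \left(f + 2 r\right)\right) = -2 - \left(f + 2 r\right) = -2 - f - 2 r$)
$w^{2}{\left(7,K \right)} = \left(-2 - 7 - 252\right)^{2} = \left(-261\right)^{2} = 68121$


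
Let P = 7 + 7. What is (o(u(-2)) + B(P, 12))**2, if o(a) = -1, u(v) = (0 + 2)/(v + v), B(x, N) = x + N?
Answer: 625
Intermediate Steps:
P = 14
B(x, N) = N + x
u(v) = 1/v (u(v) = 2/((2*v)) = 2*(1/(2*v)) = 1/v)
(o(u(-2)) + B(P, 12))**2 = (-1 + (12 + 14))**2 = (-1 + 26)**2 = 25**2 = 625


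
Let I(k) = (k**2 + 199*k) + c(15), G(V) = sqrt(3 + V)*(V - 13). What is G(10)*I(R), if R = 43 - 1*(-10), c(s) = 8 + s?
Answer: -40137*sqrt(13) ≈ -1.4472e+5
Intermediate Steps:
G(V) = sqrt(3 + V)*(-13 + V)
R = 53 (R = 43 + 10 = 53)
I(k) = 23 + k**2 + 199*k (I(k) = (k**2 + 199*k) + (8 + 15) = (k**2 + 199*k) + 23 = 23 + k**2 + 199*k)
G(10)*I(R) = (sqrt(3 + 10)*(-13 + 10))*(23 + 53**2 + 199*53) = (sqrt(13)*(-3))*(23 + 2809 + 10547) = -3*sqrt(13)*13379 = -40137*sqrt(13)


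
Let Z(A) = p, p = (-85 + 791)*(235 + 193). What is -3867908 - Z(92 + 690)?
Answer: -4170076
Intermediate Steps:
p = 302168 (p = 706*428 = 302168)
Z(A) = 302168
-3867908 - Z(92 + 690) = -3867908 - 1*302168 = -3867908 - 302168 = -4170076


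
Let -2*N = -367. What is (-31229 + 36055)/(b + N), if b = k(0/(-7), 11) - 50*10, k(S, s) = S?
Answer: -9652/633 ≈ -15.248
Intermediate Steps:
N = 367/2 (N = -½*(-367) = 367/2 ≈ 183.50)
b = -500 (b = 0/(-7) - 50*10 = 0*(-⅐) - 500 = 0 - 500 = -500)
(-31229 + 36055)/(b + N) = (-31229 + 36055)/(-500 + 367/2) = 4826/(-633/2) = 4826*(-2/633) = -9652/633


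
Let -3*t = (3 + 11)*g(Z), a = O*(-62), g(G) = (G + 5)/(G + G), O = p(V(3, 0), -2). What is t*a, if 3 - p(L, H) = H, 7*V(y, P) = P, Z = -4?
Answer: -1085/6 ≈ -180.83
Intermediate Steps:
V(y, P) = P/7
p(L, H) = 3 - H
O = 5 (O = 3 - 1*(-2) = 3 + 2 = 5)
g(G) = (5 + G)/(2*G) (g(G) = (5 + G)/((2*G)) = (5 + G)*(1/(2*G)) = (5 + G)/(2*G))
a = -310 (a = 5*(-62) = -310)
t = 7/12 (t = -(3 + 11)*(½)*(5 - 4)/(-4)/3 = -14*(½)*(-¼)*1/3 = -14*(-1)/(3*8) = -⅓*(-7/4) = 7/12 ≈ 0.58333)
t*a = (7/12)*(-310) = -1085/6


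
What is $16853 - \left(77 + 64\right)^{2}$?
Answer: $-3028$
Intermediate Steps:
$16853 - \left(77 + 64\right)^{2} = 16853 - 141^{2} = 16853 - 19881 = -3028$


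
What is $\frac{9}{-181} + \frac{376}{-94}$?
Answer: $- \frac{733}{181} \approx -4.0497$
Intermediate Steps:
$\frac{9}{-181} + \frac{376}{-94} = 9 \left(- \frac{1}{181}\right) + 376 \left(- \frac{1}{94}\right) = - \frac{9}{181} - 4 = - \frac{733}{181}$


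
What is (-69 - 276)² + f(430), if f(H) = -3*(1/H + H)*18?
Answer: 20598048/215 ≈ 95805.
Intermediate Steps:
f(H) = -54*H - 54/H (f(H) = -3*(H + 1/H)*18 = (-3*H - 3/H)*18 = -54*H - 54/H)
(-69 - 276)² + f(430) = (-69 - 276)² + (-54*430 - 54/430) = (-345)² + (-23220 - 54*1/430) = 119025 + (-23220 - 27/215) = 119025 - 4992327/215 = 20598048/215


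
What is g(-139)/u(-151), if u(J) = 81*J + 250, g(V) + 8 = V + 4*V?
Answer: 703/11981 ≈ 0.058676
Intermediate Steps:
g(V) = -8 + 5*V (g(V) = -8 + (V + 4*V) = -8 + 5*V)
u(J) = 250 + 81*J
g(-139)/u(-151) = (-8 + 5*(-139))/(250 + 81*(-151)) = (-8 - 695)/(250 - 12231) = -703/(-11981) = -703*(-1/11981) = 703/11981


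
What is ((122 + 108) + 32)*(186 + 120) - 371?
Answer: 79801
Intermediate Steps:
((122 + 108) + 32)*(186 + 120) - 371 = (230 + 32)*306 - 371 = 262*306 - 371 = 80172 - 371 = 79801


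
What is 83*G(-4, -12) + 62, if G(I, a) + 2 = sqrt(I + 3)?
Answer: -104 + 83*I ≈ -104.0 + 83.0*I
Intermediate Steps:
G(I, a) = -2 + sqrt(3 + I) (G(I, a) = -2 + sqrt(I + 3) = -2 + sqrt(3 + I))
83*G(-4, -12) + 62 = 83*(-2 + sqrt(3 - 4)) + 62 = 83*(-2 + sqrt(-1)) + 62 = 83*(-2 + I) + 62 = (-166 + 83*I) + 62 = -104 + 83*I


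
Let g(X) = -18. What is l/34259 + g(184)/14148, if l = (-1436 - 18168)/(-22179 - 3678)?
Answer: -1716817/1373306274 ≈ -0.0012501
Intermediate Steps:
l = 116/153 (l = -19604/(-25857) = -19604*(-1/25857) = 116/153 ≈ 0.75817)
l/34259 + g(184)/14148 = (116/153)/34259 - 18/14148 = (116/153)*(1/34259) - 18*1/14148 = 116/5241627 - 1/786 = -1716817/1373306274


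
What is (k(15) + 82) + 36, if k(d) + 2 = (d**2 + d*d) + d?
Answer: 581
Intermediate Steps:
k(d) = -2 + d + 2*d**2 (k(d) = -2 + ((d**2 + d*d) + d) = -2 + ((d**2 + d**2) + d) = -2 + (2*d**2 + d) = -2 + (d + 2*d**2) = -2 + d + 2*d**2)
(k(15) + 82) + 36 = ((-2 + 15 + 2*15**2) + 82) + 36 = ((-2 + 15 + 2*225) + 82) + 36 = ((-2 + 15 + 450) + 82) + 36 = (463 + 82) + 36 = 545 + 36 = 581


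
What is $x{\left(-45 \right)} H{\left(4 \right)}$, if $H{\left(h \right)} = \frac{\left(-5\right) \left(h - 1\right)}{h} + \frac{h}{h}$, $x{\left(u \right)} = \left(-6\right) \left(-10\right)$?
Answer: $-165$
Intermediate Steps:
$x{\left(u \right)} = 60$
$H{\left(h \right)} = 1 + \frac{5 - 5 h}{h}$ ($H{\left(h \right)} = \frac{\left(-5\right) \left(-1 + h\right)}{h} + 1 = \frac{5 - 5 h}{h} + 1 = 1 + \frac{5 - 5 h}{h}$)
$x{\left(-45 \right)} H{\left(4 \right)} = 60 \left(-4 + \frac{5}{4}\right) = 60 \left(- \frac{11}{4}\right) = -165$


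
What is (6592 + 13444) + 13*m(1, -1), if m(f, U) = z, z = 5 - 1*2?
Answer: 20075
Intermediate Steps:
z = 3 (z = 5 - 2 = 3)
m(f, U) = 3
(6592 + 13444) + 13*m(1, -1) = (6592 + 13444) + 13*3 = 20036 + 39 = 20075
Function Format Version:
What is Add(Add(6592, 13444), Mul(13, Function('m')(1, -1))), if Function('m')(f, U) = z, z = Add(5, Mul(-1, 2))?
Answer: 20075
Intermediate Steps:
z = 3 (z = Add(5, -2) = 3)
Function('m')(f, U) = 3
Add(Add(6592, 13444), Mul(13, Function('m')(1, -1))) = Add(Add(6592, 13444), Mul(13, 3)) = Add(20036, 39) = 20075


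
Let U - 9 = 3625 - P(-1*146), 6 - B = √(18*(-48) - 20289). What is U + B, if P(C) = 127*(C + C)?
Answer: 40724 - I*√21153 ≈ 40724.0 - 145.44*I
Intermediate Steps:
P(C) = 254*C (P(C) = 127*(2*C) = 254*C)
B = 6 - I*√21153 (B = 6 - √(18*(-48) - 20289) = 6 - √(-864 - 20289) = 6 - √(-21153) = 6 - I*√21153 ≈ 6.0 - 145.44*I)
U = 40718 (U = 9 + (3625 - 254*(-1*146)) = 9 + (3625 - 254*(-146)) = 9 + (3625 - 1*(-37084)) = 9 + (3625 + 37084) = 9 + 40709 = 40718)
U + B = 40718 + (6 - I*√21153) = 40724 - I*√21153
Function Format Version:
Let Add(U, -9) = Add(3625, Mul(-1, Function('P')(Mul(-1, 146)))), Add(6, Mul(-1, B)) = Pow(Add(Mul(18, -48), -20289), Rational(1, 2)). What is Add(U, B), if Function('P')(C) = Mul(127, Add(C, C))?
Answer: Add(40724, Mul(-1, I, Pow(21153, Rational(1, 2)))) ≈ Add(40724., Mul(-145.44, I))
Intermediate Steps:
Function('P')(C) = Mul(254, C) (Function('P')(C) = Mul(127, Mul(2, C)) = Mul(254, C))
B = Add(6, Mul(-1, I, Pow(21153, Rational(1, 2)))) (B = Add(6, Mul(-1, Pow(Add(Mul(18, -48), -20289), Rational(1, 2)))) = Add(6, Mul(-1, Pow(Add(-864, -20289), Rational(1, 2)))) = Add(6, Mul(-1, Pow(-21153, Rational(1, 2)))) = Add(6, Mul(-1, Mul(I, Pow(21153, Rational(1, 2))))) = Add(6, Mul(-1, I, Pow(21153, Rational(1, 2)))) ≈ Add(6.0000, Mul(-145.44, I)))
U = 40718 (U = Add(9, Add(3625, Mul(-1, Mul(254, Mul(-1, 146))))) = Add(9, Add(3625, Mul(-1, Mul(254, -146)))) = Add(9, Add(3625, Mul(-1, -37084))) = Add(9, Add(3625, 37084)) = Add(9, 40709) = 40718)
Add(U, B) = Add(40718, Add(6, Mul(-1, I, Pow(21153, Rational(1, 2))))) = Add(40724, Mul(-1, I, Pow(21153, Rational(1, 2))))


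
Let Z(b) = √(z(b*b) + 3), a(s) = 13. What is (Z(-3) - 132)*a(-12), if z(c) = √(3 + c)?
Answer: -1716 + 13*√(3 + 2*√3) ≈ -1682.9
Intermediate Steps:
Z(b) = √(3 + √(3 + b²)) (Z(b) = √(√(3 + b*b) + 3) = √(√(3 + b²) + 3) = √(3 + √(3 + b²)))
(Z(-3) - 132)*a(-12) = (√(3 + √(3 + (-3)²)) - 132)*13 = (√(3 + √(3 + 9)) - 132)*13 = (√(3 + √12) - 132)*13 = (√(3 + 2*√3) - 132)*13 = (-132 + √(3 + 2*√3))*13 = -1716 + 13*√(3 + 2*√3)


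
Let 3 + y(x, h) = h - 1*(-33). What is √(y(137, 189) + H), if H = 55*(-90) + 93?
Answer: I*√4638 ≈ 68.103*I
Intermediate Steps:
H = -4857 (H = -4950 + 93 = -4857)
y(x, h) = 30 + h (y(x, h) = -3 + (h - 1*(-33)) = -3 + (h + 33) = -3 + (33 + h) = 30 + h)
√(y(137, 189) + H) = √((30 + 189) - 4857) = √(219 - 4857) = √(-4638) = I*√4638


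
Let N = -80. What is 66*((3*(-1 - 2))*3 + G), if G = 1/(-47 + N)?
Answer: -226380/127 ≈ -1782.5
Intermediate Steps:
G = -1/127 (G = 1/(-47 - 80) = 1/(-127) = -1/127 ≈ -0.0078740)
66*((3*(-1 - 2))*3 + G) = 66*((3*(-1 - 2))*3 - 1/127) = 66*((3*(-3))*3 - 1/127) = 66*(-9*3 - 1/127) = 66*(-27 - 1/127) = 66*(-3430/127) = -226380/127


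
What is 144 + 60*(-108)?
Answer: -6336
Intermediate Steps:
144 + 60*(-108) = 144 - 6480 = -6336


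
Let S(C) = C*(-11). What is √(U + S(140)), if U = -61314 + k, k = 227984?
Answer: 7*√3370 ≈ 406.36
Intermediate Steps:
U = 166670 (U = -61314 + 227984 = 166670)
S(C) = -11*C
√(U + S(140)) = √(166670 - 11*140) = √(166670 - 1540) = √165130 = 7*√3370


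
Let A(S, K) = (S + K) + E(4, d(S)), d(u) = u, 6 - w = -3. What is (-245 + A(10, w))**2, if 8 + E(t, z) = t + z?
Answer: 48400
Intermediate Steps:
w = 9 (w = 6 - 1*(-3) = 6 + 3 = 9)
E(t, z) = -8 + t + z (E(t, z) = -8 + (t + z) = -8 + t + z)
A(S, K) = -4 + K + 2*S (A(S, K) = (S + K) + (-8 + 4 + S) = (K + S) + (-4 + S) = -4 + K + 2*S)
(-245 + A(10, w))**2 = (-245 + (-4 + 9 + 2*10))**2 = (-245 + (-4 + 9 + 20))**2 = (-245 + 25)**2 = (-220)**2 = 48400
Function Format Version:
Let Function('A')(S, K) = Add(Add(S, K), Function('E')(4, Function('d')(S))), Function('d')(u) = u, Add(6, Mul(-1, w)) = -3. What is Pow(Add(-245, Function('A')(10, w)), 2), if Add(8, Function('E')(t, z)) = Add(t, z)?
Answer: 48400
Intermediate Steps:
w = 9 (w = Add(6, Mul(-1, -3)) = Add(6, 3) = 9)
Function('E')(t, z) = Add(-8, t, z) (Function('E')(t, z) = Add(-8, Add(t, z)) = Add(-8, t, z))
Function('A')(S, K) = Add(-4, K, Mul(2, S)) (Function('A')(S, K) = Add(Add(S, K), Add(-8, 4, S)) = Add(Add(K, S), Add(-4, S)) = Add(-4, K, Mul(2, S)))
Pow(Add(-245, Function('A')(10, w)), 2) = Pow(Add(-245, Add(-4, 9, Mul(2, 10))), 2) = Pow(Add(-245, Add(-4, 9, 20)), 2) = Pow(Add(-245, 25), 2) = Pow(-220, 2) = 48400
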